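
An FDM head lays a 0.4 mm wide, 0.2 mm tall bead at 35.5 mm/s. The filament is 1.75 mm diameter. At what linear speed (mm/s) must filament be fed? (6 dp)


Q = 0.4 * 0.2 * 35.5 = 2.84 mm^3/s
A_fil = pi*(1.75/2)^2 = 2.40528188 mm^2
v_feed = 2.84 / 2.40528188 = 1.180735 mm/s


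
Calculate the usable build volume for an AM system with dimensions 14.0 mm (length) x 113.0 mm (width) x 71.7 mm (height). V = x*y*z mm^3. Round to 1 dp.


V = 14.0 * 113.0 * 71.7 = 113429.4 mm^3


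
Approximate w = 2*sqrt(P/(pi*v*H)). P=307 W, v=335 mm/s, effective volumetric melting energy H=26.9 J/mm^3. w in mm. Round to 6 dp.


w = 2*sqrt(307/(pi*335*26.9)) = 0.20827 mm


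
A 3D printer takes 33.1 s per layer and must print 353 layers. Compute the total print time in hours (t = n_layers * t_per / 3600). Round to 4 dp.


t = 353 * 33.1 / 3600 = 3.2456 hrs


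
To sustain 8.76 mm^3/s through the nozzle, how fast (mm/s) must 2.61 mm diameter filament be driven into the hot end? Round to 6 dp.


A = pi*(2.61/2)^2 = 5.350211
v = 8.76 / 5.350211 = 1.637319 mm/s


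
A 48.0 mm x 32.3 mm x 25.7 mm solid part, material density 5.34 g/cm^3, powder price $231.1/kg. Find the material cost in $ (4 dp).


V = 48.0 * 32.3 * 25.7 = 39845.28 mm^3 = 39.84528 cm^3
Mass = 39.84528 * 5.34 / 1000 = 0.2127738 kg
Cost = 0.2127738 * 231.1 = 49.172 $


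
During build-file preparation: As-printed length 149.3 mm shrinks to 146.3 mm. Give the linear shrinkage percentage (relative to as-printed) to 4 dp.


Shrinkage = ((149.3-146.3)/149.3)*100 = 2.0094 %


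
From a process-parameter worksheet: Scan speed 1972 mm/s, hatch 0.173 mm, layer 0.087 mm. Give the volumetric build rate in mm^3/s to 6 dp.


Rate = 1972 * 0.173 * 0.087 = 29.680572 mm^3/s


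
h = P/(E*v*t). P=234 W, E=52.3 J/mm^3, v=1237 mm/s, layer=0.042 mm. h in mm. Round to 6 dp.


h = 234 / (52.3*1237*0.042) = 0.086118 mm


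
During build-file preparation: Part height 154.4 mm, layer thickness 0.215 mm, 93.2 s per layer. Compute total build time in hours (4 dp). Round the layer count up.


Layers = ceil(154.4/0.215) = 719
t = 719 * 93.2 / 3600 = 18.6141 hrs


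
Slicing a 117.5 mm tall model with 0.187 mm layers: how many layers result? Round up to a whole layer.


Layers = ceil(117.5/0.187) = 629


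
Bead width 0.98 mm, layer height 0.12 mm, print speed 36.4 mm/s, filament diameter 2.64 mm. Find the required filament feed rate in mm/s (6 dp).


Q = 0.98 * 0.12 * 36.4 = 4.28064 mm^3/s
A_fil = pi*(2.64/2)^2 = 5.47391104 mm^2
v_feed = 4.28064 / 5.47391104 = 0.782008 mm/s


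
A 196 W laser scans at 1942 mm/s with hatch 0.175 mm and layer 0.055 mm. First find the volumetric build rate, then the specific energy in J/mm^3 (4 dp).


Build rate = 1942 * 0.175 * 0.055 = 18.69175 mm^3/s
SE = 196 / 18.69175 = 10.4859 J/mm^3


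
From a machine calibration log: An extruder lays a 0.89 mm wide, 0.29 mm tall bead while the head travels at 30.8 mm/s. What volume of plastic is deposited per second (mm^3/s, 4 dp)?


Rate = 0.89 * 0.29 * 30.8 = 7.9495 mm^3/s


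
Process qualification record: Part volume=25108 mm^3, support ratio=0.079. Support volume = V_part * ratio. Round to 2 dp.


V_support = 25108 * 0.079 = 1983.53 mm^3


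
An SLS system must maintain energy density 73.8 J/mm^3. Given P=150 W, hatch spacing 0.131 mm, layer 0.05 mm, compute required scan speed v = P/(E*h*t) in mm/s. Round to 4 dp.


v = 150 / (73.8*0.131*0.05) = 310.3084 mm/s


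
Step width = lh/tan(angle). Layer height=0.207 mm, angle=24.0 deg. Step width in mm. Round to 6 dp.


step = 0.207 / tan(24.0) = 0.46493 mm


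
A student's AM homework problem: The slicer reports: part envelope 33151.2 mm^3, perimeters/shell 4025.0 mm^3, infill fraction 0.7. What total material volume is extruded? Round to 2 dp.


V_infill = (33151.2 - 4025.0) * 0.7 = 20388.34
V_total = 4025.0 + 20388.34 = 24413.34 mm^3


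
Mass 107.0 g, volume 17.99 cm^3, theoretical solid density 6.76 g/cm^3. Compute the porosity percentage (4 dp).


rho_part = 107.0 / 17.99 = 5.94774875 g/cm^3
Porosity = (1 - 5.94774875/6.76)*100 = 12.0156 %


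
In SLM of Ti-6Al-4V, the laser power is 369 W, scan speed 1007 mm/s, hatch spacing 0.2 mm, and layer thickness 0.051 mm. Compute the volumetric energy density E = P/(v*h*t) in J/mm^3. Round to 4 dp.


E = 369 / (1007*0.2*0.051) = 35.925 J/mm^3


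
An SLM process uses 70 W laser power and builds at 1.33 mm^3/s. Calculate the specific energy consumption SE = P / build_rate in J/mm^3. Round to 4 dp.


SE = 70 / 1.33 = 52.6316 J/mm^3


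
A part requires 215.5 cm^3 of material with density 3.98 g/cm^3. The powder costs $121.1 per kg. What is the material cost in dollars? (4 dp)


Mass = 215.5*3.98/1000 = 0.85769 kg
Cost = 0.85769 * 121.1 = 103.8663 $


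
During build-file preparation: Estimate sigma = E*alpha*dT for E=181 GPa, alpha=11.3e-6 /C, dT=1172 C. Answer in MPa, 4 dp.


sigma = 181*1000 * 11.3e-6 * 1172 = 2397.0916 MPa


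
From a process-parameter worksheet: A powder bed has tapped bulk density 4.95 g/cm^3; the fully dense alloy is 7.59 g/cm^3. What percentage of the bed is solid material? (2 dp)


Packing = (4.95/7.59)*100 = 65.22 %


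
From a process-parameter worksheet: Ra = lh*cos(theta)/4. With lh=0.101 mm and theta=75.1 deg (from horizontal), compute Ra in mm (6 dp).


Ra = 0.101 * cos(75.1) / 4 = 0.006493 mm


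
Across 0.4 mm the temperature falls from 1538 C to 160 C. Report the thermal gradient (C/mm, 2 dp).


G = (1538-160)/0.4 = 3445.0 C/mm


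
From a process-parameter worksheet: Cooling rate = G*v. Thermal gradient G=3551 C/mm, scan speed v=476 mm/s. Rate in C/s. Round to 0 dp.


CR = 3551 * 476 = 1690276 C/s


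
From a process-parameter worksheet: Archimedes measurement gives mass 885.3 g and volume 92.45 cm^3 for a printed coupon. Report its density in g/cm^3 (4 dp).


rho = 885.3 / 92.45 = 9.576 g/cm^3


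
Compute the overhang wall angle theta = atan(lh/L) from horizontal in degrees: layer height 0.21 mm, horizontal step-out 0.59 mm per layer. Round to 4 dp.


angle = atan(0.21/0.59) = 19.5923 degrees


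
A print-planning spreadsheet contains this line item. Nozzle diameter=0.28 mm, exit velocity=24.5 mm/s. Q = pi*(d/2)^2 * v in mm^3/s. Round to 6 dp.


A = pi*(0.28/2)^2 = 0.06157522 mm^2
Q = 0.06157522 * 24.5 = 1.508593 mm^3/s


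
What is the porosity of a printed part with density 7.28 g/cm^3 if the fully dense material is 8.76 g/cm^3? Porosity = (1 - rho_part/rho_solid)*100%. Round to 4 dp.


Porosity = (1-7.28/8.76)*100 = 16.895 %


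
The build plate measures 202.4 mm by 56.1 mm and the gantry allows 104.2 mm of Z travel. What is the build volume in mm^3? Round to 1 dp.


V = 202.4 * 56.1 * 104.2 = 1183153.5 mm^3


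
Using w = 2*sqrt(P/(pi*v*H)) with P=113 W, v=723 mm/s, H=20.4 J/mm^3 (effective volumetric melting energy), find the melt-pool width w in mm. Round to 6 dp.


w = 2*sqrt(113/(pi*723*20.4)) = 0.098767 mm


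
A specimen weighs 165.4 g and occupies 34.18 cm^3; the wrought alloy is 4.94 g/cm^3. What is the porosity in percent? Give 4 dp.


rho_part = 165.4 / 34.18 = 4.83908719 g/cm^3
Porosity = (1 - 4.83908719/4.94)*100 = 2.0428 %


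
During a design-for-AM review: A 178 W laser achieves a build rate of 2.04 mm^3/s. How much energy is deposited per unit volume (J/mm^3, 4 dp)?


SE = 178 / 2.04 = 87.2549 J/mm^3


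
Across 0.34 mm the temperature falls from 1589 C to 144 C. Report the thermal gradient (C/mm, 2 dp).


G = (1589-144)/0.34 = 4250.0 C/mm


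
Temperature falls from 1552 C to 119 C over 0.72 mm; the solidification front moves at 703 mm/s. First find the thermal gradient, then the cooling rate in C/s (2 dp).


G = (1552-119)/0.72 = 1990.27777778 C/mm
CR = 1990.27777778 * 703 = 1399165.28 C/s


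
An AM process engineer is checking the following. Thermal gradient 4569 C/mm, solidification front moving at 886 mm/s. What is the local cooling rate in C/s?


CR = 4569 * 886 = 4048134 C/s


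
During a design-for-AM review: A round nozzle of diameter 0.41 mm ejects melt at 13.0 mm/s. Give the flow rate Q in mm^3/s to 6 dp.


A = pi*(0.41/2)^2 = 0.13202543 mm^2
Q = 0.13202543 * 13.0 = 1.716331 mm^3/s


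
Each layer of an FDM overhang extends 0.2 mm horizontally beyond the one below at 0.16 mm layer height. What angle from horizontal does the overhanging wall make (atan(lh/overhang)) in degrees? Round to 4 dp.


angle = atan(0.16/0.2) = 38.6598 degrees


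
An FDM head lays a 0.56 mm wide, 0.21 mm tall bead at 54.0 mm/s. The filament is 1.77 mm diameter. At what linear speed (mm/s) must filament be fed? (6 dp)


Q = 0.56 * 0.21 * 54.0 = 6.3504 mm^3/s
A_fil = pi*(1.77/2)^2 = 2.46057391 mm^2
v_feed = 6.3504 / 2.46057391 = 2.580861 mm/s


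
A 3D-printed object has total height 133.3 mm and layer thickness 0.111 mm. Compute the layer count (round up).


Layers = ceil(133.3/0.111) = 1201


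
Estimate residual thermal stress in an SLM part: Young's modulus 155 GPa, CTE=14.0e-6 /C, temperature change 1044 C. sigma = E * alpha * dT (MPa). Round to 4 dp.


sigma = 155*1000 * 14.0e-6 * 1044 = 2265.48 MPa


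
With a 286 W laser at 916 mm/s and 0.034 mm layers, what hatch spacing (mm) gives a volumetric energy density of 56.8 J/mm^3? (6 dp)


h = 286 / (56.8*916*0.034) = 0.161675 mm


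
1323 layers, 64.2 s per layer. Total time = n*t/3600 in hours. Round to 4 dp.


t = 1323 * 64.2 / 3600 = 23.5935 hrs


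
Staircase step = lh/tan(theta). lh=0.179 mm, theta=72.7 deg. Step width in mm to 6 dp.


step = 0.179 / tan(72.7) = 0.055752 mm


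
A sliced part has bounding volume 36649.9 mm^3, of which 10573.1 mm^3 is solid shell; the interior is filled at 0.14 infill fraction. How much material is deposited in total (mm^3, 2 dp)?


V_infill = (36649.9 - 10573.1) * 0.14 = 3650.75
V_total = 10573.1 + 3650.75 = 14223.85 mm^3


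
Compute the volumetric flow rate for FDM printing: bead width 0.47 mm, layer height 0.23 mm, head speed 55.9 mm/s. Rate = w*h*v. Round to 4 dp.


Rate = 0.47 * 0.23 * 55.9 = 6.0428 mm^3/s


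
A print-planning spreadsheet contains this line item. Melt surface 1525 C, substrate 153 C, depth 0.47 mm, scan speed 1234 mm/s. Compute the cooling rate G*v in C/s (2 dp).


G = (1525-153)/0.47 = 2919.14893617 C/mm
CR = 2919.14893617 * 1234 = 3602229.79 C/s


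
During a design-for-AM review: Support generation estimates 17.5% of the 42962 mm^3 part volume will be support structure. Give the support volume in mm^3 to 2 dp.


V_support = 42962 * 0.175 = 7518.35 mm^3


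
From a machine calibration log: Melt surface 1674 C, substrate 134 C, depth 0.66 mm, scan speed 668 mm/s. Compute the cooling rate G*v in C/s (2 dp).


G = (1674-134)/0.66 = 2333.33333333 C/mm
CR = 2333.33333333 * 668 = 1558666.67 C/s


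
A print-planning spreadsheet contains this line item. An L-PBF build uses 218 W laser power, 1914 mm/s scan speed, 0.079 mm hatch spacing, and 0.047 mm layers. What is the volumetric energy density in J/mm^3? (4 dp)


E = 218 / (1914*0.079*0.047) = 30.6754 J/mm^3


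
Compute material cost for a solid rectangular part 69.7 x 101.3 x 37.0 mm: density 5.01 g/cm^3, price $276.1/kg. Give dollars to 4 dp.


V = 69.7 * 101.3 * 37.0 = 261242.57 mm^3 = 261.24257 cm^3
Mass = 261.24257 * 5.01 / 1000 = 1.30882528 kg
Cost = 1.30882528 * 276.1 = 361.3667 $


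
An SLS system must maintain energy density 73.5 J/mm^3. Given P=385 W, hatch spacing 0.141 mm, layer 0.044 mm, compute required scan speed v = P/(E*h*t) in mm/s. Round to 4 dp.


v = 385 / (73.5*0.141*0.044) = 844.3094 mm/s


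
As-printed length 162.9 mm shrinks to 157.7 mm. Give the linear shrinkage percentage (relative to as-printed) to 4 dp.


Shrinkage = ((162.9-157.7)/162.9)*100 = 3.1921 %


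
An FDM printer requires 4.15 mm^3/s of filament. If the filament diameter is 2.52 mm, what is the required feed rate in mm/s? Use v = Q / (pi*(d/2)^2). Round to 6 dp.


A = pi*(2.52/2)^2 = 4.987592
v = 4.15 / 4.987592 = 0.832065 mm/s


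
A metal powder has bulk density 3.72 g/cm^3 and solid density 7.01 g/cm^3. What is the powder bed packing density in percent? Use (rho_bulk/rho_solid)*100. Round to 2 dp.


Packing = (3.72/7.01)*100 = 53.07 %


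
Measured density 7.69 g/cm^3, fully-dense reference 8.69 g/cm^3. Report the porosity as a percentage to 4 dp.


Porosity = (1-7.69/8.69)*100 = 11.5075 %


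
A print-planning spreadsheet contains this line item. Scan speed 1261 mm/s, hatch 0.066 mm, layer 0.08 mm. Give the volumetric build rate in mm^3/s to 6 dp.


Rate = 1261 * 0.066 * 0.08 = 6.65808 mm^3/s


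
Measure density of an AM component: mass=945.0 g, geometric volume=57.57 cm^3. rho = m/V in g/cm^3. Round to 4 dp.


rho = 945.0 / 57.57 = 16.4148 g/cm^3


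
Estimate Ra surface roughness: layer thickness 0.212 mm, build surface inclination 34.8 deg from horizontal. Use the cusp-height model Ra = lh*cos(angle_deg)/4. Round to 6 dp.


Ra = 0.212 * cos(34.8) / 4 = 0.043521 mm


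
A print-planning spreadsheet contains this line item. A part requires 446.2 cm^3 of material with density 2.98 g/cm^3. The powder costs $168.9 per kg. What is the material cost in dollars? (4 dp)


Mass = 446.2*2.98/1000 = 1.329676 kg
Cost = 1.329676 * 168.9 = 224.5823 $


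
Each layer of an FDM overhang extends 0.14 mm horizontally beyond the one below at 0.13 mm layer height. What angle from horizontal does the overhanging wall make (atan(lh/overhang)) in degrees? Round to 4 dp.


angle = atan(0.13/0.14) = 42.8789 degrees


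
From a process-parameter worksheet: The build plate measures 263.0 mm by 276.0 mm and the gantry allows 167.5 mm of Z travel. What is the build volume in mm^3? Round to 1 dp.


V = 263.0 * 276.0 * 167.5 = 12158490.0 mm^3


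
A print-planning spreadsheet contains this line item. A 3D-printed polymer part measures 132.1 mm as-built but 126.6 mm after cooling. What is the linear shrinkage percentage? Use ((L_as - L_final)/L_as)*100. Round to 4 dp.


Shrinkage = ((132.1-126.6)/132.1)*100 = 4.1635 %


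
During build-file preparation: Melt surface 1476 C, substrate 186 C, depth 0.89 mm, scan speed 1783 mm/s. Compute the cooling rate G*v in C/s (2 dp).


G = (1476-186)/0.89 = 1449.43820225 C/mm
CR = 1449.43820225 * 1783 = 2584348.31 C/s


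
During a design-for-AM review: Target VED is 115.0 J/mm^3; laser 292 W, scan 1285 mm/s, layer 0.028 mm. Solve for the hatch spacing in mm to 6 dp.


h = 292 / (115.0*1285*0.028) = 0.070571 mm


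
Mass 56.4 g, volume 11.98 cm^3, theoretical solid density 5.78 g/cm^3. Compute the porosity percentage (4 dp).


rho_part = 56.4 / 11.98 = 4.70784641 g/cm^3
Porosity = (1 - 4.70784641/5.78)*100 = 18.5494 %


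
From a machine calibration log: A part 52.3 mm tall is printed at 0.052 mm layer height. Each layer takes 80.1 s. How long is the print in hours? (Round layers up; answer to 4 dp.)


Layers = ceil(52.3/0.052) = 1006
t = 1006 * 80.1 / 3600 = 22.3835 hrs


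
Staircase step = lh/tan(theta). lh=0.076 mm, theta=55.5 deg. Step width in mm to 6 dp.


step = 0.076 / tan(55.5) = 0.052233 mm


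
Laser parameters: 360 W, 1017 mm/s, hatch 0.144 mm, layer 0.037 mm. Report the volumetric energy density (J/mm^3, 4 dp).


E = 360 / (1017*0.144*0.037) = 66.4381 J/mm^3


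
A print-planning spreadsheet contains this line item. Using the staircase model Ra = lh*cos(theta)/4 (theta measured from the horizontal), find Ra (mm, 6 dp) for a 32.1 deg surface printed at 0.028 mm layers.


Ra = 0.028 * cos(32.1) / 4 = 0.00593 mm


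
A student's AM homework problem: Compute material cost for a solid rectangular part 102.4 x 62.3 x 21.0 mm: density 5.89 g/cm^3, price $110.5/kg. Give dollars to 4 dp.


V = 102.4 * 62.3 * 21.0 = 133969.92 mm^3 = 133.96992 cm^3
Mass = 133.96992 * 5.89 / 1000 = 0.78908283 kg
Cost = 0.78908283 * 110.5 = 87.1937 $


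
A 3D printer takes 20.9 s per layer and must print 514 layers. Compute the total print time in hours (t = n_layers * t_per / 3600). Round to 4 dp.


t = 514 * 20.9 / 3600 = 2.9841 hrs


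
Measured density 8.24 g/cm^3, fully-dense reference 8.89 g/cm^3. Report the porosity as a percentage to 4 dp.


Porosity = (1-8.24/8.89)*100 = 7.3116 %


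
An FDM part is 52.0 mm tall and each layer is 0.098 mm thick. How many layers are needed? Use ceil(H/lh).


Layers = ceil(52.0/0.098) = 531


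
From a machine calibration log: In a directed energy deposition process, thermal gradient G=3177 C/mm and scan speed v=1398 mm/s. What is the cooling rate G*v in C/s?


CR = 3177 * 1398 = 4441446 C/s


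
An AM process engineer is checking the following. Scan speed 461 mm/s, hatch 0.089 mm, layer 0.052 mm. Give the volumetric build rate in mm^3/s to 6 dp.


Rate = 461 * 0.089 * 0.052 = 2.133508 mm^3/s


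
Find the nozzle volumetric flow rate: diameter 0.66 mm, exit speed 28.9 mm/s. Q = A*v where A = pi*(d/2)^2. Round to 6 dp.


A = pi*(0.66/2)^2 = 0.34211944 mm^2
Q = 0.34211944 * 28.9 = 9.887252 mm^3/s


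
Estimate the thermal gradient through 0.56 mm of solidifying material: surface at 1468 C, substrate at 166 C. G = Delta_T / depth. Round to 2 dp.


G = (1468-166)/0.56 = 2325.0 C/mm


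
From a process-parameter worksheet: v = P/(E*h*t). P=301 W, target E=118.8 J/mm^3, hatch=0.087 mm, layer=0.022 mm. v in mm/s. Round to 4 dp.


v = 301 / (118.8*0.087*0.022) = 1323.7565 mm/s


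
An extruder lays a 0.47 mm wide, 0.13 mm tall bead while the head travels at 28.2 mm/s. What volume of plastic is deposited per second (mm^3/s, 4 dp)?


Rate = 0.47 * 0.13 * 28.2 = 1.723 mm^3/s


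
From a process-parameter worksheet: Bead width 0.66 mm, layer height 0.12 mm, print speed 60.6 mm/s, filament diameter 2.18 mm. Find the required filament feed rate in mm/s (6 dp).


Q = 0.66 * 0.12 * 60.6 = 4.79952 mm^3/s
A_fil = pi*(2.18/2)^2 = 3.73252623 mm^2
v_feed = 4.79952 / 3.73252623 = 1.285864 mm/s


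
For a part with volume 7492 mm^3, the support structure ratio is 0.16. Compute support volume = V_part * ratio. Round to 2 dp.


V_support = 7492 * 0.16 = 1198.72 mm^3


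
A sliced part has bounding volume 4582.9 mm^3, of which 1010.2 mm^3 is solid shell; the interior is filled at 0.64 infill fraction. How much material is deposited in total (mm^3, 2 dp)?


V_infill = (4582.9 - 1010.2) * 0.64 = 2286.53
V_total = 1010.2 + 2286.53 = 3296.73 mm^3


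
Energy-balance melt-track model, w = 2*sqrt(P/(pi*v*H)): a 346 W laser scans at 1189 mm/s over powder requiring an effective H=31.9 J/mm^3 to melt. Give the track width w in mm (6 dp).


w = 2*sqrt(346/(pi*1189*31.9)) = 0.107772 mm


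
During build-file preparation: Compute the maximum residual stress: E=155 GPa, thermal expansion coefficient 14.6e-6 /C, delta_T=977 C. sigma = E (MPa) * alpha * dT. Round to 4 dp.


sigma = 155*1000 * 14.6e-6 * 977 = 2210.951 MPa


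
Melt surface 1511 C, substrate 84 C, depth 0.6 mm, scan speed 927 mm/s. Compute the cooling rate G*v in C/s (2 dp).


G = (1511-84)/0.6 = 2378.33333333 C/mm
CR = 2378.33333333 * 927 = 2204715.0 C/s


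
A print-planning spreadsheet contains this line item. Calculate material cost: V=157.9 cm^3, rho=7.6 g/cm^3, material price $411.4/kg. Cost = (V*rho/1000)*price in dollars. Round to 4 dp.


Mass = 157.9*7.6/1000 = 1.20004 kg
Cost = 1.20004 * 411.4 = 493.6965 $


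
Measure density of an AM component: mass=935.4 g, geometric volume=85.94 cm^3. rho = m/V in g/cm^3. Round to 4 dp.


rho = 935.4 / 85.94 = 10.8843 g/cm^3


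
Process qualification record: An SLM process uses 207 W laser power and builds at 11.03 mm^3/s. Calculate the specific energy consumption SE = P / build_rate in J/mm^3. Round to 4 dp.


SE = 207 / 11.03 = 18.767 J/mm^3


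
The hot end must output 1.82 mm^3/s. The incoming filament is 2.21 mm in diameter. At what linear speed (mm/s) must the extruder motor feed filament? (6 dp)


A = pi*(2.21/2)^2 = 3.835963
v = 1.82 / 3.835963 = 0.474457 mm/s


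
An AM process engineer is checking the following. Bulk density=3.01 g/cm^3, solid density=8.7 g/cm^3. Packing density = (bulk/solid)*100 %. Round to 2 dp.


Packing = (3.01/8.7)*100 = 34.6 %


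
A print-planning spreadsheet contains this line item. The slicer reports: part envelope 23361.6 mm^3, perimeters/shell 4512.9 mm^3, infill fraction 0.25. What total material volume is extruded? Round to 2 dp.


V_infill = (23361.6 - 4512.9) * 0.25 = 4712.18
V_total = 4512.9 + 4712.18 = 9225.08 mm^3


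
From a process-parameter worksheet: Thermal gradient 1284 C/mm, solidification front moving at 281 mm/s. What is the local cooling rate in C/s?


CR = 1284 * 281 = 360804 C/s


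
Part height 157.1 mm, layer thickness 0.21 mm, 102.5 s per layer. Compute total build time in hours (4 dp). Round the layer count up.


Layers = ceil(157.1/0.21) = 749
t = 749 * 102.5 / 3600 = 21.3257 hrs


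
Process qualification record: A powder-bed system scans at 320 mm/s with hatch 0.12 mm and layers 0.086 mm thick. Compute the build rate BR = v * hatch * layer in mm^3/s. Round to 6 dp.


Rate = 320 * 0.12 * 0.086 = 3.3024 mm^3/s


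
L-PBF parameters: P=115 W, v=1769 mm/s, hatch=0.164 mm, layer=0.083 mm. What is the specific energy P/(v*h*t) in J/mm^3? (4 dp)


Build rate = 1769 * 0.164 * 0.083 = 24.079628 mm^3/s
SE = 115 / 24.079628 = 4.7758 J/mm^3


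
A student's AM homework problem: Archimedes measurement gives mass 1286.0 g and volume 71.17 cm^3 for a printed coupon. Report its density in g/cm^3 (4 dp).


rho = 1286.0 / 71.17 = 18.0694 g/cm^3


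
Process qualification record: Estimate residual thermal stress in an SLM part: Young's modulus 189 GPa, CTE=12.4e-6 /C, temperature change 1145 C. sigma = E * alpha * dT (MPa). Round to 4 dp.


sigma = 189*1000 * 12.4e-6 * 1145 = 2683.422 MPa


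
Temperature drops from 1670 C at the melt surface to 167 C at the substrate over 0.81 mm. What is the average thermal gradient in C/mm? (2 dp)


G = (1670-167)/0.81 = 1855.56 C/mm


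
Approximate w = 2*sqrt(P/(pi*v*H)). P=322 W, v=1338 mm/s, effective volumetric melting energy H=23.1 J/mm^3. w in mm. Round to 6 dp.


w = 2*sqrt(322/(pi*1338*23.1)) = 0.115173 mm


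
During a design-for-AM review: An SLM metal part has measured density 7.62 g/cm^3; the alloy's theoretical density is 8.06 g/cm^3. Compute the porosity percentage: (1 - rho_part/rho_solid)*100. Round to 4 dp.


Porosity = (1-7.62/8.06)*100 = 5.4591 %


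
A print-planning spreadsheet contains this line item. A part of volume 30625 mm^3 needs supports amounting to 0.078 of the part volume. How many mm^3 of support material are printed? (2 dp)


V_support = 30625 * 0.078 = 2388.75 mm^3


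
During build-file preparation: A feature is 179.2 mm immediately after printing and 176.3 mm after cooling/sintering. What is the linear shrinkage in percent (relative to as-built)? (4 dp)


Shrinkage = ((179.2-176.3)/179.2)*100 = 1.6183 %


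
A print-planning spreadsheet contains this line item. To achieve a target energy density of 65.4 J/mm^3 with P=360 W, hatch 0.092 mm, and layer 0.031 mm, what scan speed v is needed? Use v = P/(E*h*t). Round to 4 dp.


v = 360 / (65.4*0.092*0.031) = 1930.0796 mm/s


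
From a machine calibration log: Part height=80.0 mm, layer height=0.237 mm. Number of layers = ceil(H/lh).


Layers = ceil(80.0/0.237) = 338


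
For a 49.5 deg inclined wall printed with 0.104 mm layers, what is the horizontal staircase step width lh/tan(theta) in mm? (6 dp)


step = 0.104 / tan(49.5) = 0.088824 mm


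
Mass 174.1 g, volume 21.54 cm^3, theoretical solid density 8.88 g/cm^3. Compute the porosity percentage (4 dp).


rho_part = 174.1 / 21.54 = 8.08263695 g/cm^3
Porosity = (1 - 8.08263695/8.88)*100 = 8.9793 %


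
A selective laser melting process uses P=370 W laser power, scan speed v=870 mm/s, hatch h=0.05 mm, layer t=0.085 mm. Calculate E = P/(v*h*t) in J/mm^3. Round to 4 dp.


E = 370 / (870*0.05*0.085) = 100.0676 J/mm^3


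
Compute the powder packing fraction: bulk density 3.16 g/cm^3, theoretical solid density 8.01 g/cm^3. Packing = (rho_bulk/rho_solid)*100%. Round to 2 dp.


Packing = (3.16/8.01)*100 = 39.45 %


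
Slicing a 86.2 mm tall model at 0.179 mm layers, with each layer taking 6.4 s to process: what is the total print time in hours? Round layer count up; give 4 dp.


Layers = ceil(86.2/0.179) = 482
t = 482 * 6.4 / 3600 = 0.8569 hrs


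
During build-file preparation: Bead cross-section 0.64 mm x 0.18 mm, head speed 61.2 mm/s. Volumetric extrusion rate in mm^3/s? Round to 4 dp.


Rate = 0.64 * 0.18 * 61.2 = 7.0502 mm^3/s


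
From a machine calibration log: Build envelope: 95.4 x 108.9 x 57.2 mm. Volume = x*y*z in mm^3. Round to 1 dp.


V = 95.4 * 108.9 * 57.2 = 594254.2 mm^3


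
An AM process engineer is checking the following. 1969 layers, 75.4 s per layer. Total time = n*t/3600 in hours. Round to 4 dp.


t = 1969 * 75.4 / 3600 = 41.2396 hrs


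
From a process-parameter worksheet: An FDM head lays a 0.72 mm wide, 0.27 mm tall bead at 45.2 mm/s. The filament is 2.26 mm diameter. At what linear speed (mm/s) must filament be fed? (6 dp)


Q = 0.72 * 0.27 * 45.2 = 8.78688 mm^3/s
A_fil = pi*(2.26/2)^2 = 4.01149966 mm^2
v_feed = 8.78688 / 4.01149966 = 2.190423 mm/s


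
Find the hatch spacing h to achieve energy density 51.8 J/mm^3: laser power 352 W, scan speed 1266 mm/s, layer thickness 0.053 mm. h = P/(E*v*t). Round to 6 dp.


h = 352 / (51.8*1266*0.053) = 0.101275 mm


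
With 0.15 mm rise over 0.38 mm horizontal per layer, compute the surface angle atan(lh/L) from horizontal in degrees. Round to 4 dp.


angle = atan(0.15/0.38) = 21.541 degrees


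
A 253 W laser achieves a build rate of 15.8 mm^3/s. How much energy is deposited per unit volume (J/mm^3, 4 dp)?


SE = 253 / 15.8 = 16.0127 J/mm^3


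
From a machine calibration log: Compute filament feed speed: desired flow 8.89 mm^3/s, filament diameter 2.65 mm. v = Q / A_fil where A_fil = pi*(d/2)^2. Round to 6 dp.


A = pi*(2.65/2)^2 = 5.515459
v = 8.89 / 5.515459 = 1.611833 mm/s


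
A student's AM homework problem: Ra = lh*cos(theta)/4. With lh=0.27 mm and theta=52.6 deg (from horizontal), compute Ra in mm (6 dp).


Ra = 0.27 * cos(52.6) / 4 = 0.040998 mm


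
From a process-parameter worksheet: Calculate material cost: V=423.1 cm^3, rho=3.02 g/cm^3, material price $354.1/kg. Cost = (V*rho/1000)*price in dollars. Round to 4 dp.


Mass = 423.1*3.02/1000 = 1.277762 kg
Cost = 1.277762 * 354.1 = 452.4555 $


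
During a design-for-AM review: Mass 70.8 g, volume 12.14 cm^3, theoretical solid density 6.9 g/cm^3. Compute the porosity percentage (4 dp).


rho_part = 70.8 / 12.14 = 5.83196046 g/cm^3
Porosity = (1 - 5.83196046/6.9)*100 = 15.4788 %


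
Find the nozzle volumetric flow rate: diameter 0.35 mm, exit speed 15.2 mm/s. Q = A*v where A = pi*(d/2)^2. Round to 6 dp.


A = pi*(0.35/2)^2 = 0.09621128 mm^2
Q = 0.09621128 * 15.2 = 1.462411 mm^3/s


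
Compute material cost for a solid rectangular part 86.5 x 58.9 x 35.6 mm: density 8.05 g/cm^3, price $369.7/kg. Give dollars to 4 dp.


V = 86.5 * 58.9 * 35.6 = 181376.66 mm^3 = 181.37666 cm^3
Mass = 181.37666 * 8.05 / 1000 = 1.46008211 kg
Cost = 1.46008211 * 369.7 = 539.7924 $


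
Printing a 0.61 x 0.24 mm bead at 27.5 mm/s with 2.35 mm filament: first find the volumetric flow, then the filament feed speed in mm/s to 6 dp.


Q = 0.61 * 0.24 * 27.5 = 4.026 mm^3/s
A_fil = pi*(2.35/2)^2 = 4.33736136 mm^2
v_feed = 4.026 / 4.33736136 = 0.928214 mm/s


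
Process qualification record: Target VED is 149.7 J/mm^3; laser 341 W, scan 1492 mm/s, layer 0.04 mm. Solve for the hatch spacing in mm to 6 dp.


h = 341 / (149.7*1492*0.04) = 0.038168 mm


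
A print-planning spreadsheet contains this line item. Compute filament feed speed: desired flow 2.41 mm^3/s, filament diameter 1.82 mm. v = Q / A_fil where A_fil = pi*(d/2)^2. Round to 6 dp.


A = pi*(1.82/2)^2 = 2.601553
v = 2.41 / 2.601553 = 0.92637 mm/s


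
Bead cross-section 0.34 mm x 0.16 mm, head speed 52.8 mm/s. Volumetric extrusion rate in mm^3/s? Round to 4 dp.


Rate = 0.34 * 0.16 * 52.8 = 2.8723 mm^3/s


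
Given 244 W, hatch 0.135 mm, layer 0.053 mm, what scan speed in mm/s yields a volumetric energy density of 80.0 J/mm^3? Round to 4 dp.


v = 244 / (80.0*0.135*0.053) = 426.2753 mm/s


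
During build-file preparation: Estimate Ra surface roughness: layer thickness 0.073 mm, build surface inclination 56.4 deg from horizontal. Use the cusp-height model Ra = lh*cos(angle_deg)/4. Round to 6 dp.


Ra = 0.073 * cos(56.4) / 4 = 0.010099 mm


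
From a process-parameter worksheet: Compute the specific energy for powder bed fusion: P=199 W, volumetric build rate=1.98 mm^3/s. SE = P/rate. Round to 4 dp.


SE = 199 / 1.98 = 100.5051 J/mm^3


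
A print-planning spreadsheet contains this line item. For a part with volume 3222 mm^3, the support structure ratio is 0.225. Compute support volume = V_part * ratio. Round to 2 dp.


V_support = 3222 * 0.225 = 724.95 mm^3


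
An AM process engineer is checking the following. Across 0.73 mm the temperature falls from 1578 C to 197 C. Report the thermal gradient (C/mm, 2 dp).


G = (1578-197)/0.73 = 1891.78 C/mm


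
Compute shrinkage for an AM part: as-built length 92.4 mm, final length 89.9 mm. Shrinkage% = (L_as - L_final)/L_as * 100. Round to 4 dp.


Shrinkage = ((92.4-89.9)/92.4)*100 = 2.7056 %


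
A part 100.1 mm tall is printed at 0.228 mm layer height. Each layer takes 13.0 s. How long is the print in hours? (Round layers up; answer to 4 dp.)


Layers = ceil(100.1/0.228) = 440
t = 440 * 13.0 / 3600 = 1.5889 hrs


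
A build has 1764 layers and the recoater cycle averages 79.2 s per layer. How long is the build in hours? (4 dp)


t = 1764 * 79.2 / 3600 = 38.808 hrs


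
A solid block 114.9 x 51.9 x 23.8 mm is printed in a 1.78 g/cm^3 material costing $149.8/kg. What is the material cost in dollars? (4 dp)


V = 114.9 * 51.9 * 23.8 = 141926.778 mm^3 = 141.926778 cm^3
Mass = 141.926778 * 1.78 / 1000 = 0.25262966 kg
Cost = 0.25262966 * 149.8 = 37.8439 $


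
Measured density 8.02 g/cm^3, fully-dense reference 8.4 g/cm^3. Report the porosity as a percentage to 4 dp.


Porosity = (1-8.02/8.4)*100 = 4.5238 %


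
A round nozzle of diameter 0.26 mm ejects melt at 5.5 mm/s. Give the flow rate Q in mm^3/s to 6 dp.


A = pi*(0.26/2)^2 = 0.05309292 mm^2
Q = 0.05309292 * 5.5 = 0.292011 mm^3/s


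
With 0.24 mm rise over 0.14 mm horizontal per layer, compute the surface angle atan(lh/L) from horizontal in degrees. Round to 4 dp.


angle = atan(0.24/0.14) = 59.7436 degrees


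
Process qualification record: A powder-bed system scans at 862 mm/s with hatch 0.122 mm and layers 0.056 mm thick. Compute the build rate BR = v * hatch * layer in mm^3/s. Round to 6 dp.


Rate = 862 * 0.122 * 0.056 = 5.889184 mm^3/s


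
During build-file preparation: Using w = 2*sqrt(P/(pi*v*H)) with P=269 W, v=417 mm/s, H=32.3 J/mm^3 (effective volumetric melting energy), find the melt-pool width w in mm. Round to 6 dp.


w = 2*sqrt(269/(pi*417*32.3)) = 0.159464 mm


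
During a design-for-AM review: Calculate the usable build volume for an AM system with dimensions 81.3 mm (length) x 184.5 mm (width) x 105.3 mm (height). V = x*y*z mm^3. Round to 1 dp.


V = 81.3 * 184.5 * 105.3 = 1579484.2 mm^3


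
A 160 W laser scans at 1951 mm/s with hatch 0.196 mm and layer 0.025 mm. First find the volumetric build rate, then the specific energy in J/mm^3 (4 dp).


Build rate = 1951 * 0.196 * 0.025 = 9.5599 mm^3/s
SE = 160 / 9.5599 = 16.7366 J/mm^3


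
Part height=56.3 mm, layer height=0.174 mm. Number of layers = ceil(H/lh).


Layers = ceil(56.3/0.174) = 324


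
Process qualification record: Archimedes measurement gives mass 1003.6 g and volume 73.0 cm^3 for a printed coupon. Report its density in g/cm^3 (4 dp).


rho = 1003.6 / 73.0 = 13.7479 g/cm^3


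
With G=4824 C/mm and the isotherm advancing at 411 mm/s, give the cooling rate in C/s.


CR = 4824 * 411 = 1982664 C/s


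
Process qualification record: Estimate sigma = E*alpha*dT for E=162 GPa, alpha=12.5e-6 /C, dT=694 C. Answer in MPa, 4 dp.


sigma = 162*1000 * 12.5e-6 * 694 = 1405.35 MPa


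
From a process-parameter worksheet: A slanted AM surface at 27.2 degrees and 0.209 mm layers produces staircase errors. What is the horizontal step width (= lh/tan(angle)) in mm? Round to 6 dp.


step = 0.209 / tan(27.2) = 0.40667 mm


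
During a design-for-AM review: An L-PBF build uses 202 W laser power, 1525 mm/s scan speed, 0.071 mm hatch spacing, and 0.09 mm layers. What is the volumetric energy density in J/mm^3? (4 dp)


E = 202 / (1525*0.071*0.09) = 20.7291 J/mm^3


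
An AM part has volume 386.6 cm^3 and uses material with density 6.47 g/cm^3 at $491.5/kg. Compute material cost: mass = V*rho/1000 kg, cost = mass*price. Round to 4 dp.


Mass = 386.6*6.47/1000 = 2.501302 kg
Cost = 2.501302 * 491.5 = 1229.3899 $


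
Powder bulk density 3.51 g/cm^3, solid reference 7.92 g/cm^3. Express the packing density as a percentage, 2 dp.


Packing = (3.51/7.92)*100 = 44.32 %


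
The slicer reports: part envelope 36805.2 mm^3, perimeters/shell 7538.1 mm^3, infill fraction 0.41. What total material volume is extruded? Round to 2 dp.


V_infill = (36805.2 - 7538.1) * 0.41 = 11999.51
V_total = 7538.1 + 11999.51 = 19537.61 mm^3


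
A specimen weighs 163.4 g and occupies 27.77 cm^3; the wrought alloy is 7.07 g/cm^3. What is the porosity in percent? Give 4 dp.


rho_part = 163.4 / 27.77 = 5.88404753 g/cm^3
Porosity = (1 - 5.88404753/7.07)*100 = 16.7744 %


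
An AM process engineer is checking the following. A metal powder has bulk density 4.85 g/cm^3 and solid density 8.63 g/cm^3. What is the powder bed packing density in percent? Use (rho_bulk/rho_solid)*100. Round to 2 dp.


Packing = (4.85/8.63)*100 = 56.2 %


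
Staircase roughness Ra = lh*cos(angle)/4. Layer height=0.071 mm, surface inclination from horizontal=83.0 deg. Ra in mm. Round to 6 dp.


Ra = 0.071 * cos(83.0) / 4 = 0.002163 mm


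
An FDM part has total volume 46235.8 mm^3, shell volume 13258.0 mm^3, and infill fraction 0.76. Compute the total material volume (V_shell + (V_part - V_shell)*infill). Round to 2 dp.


V_infill = (46235.8 - 13258.0) * 0.76 = 25063.13
V_total = 13258.0 + 25063.13 = 38321.13 mm^3


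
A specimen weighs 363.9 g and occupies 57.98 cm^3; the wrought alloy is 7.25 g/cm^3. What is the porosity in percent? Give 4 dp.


rho_part = 363.9 / 57.98 = 6.27630217 g/cm^3
Porosity = (1 - 6.27630217/7.25)*100 = 13.4303 %


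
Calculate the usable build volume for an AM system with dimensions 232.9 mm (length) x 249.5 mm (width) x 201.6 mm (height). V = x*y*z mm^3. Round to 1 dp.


V = 232.9 * 249.5 * 201.6 = 11714683.7 mm^3


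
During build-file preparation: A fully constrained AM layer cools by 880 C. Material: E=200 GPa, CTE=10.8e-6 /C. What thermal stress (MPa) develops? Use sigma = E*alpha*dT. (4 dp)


sigma = 200*1000 * 10.8e-6 * 880 = 1900.8 MPa


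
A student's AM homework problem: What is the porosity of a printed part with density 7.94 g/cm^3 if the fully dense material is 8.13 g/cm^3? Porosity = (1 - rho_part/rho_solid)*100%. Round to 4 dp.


Porosity = (1-7.94/8.13)*100 = 2.337 %


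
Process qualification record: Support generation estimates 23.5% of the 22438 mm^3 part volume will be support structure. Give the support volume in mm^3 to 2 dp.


V_support = 22438 * 0.235 = 5272.93 mm^3


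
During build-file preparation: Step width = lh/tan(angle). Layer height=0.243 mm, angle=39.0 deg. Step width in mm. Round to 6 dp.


step = 0.243 / tan(39.0) = 0.30008 mm


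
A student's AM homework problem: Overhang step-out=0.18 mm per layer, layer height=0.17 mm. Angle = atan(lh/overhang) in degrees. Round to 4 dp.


angle = atan(0.17/0.18) = 43.3634 degrees


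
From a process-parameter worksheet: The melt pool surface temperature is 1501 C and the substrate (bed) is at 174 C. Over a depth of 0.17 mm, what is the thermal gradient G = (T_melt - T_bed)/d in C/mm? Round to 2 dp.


G = (1501-174)/0.17 = 7805.88 C/mm


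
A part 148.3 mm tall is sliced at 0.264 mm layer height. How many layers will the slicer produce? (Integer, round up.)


Layers = ceil(148.3/0.264) = 562


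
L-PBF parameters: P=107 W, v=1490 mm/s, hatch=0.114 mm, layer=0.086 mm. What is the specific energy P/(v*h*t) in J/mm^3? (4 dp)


Build rate = 1490 * 0.114 * 0.086 = 14.60796 mm^3/s
SE = 107 / 14.60796 = 7.3248 J/mm^3


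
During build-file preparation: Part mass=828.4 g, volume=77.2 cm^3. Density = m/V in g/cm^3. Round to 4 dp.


rho = 828.4 / 77.2 = 10.7306 g/cm^3


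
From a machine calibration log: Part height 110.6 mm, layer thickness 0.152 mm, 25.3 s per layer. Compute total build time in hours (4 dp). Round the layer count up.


Layers = ceil(110.6/0.152) = 728
t = 728 * 25.3 / 3600 = 5.1162 hrs


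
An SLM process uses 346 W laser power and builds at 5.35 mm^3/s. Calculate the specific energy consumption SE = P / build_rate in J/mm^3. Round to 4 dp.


SE = 346 / 5.35 = 64.6729 J/mm^3


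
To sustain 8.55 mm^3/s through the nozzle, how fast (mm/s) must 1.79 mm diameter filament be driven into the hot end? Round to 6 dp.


A = pi*(1.79/2)^2 = 2.516494
v = 8.55 / 2.516494 = 3.397584 mm/s


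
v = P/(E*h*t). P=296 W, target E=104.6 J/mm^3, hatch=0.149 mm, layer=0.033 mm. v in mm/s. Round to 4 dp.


v = 296 / (104.6*0.149*0.033) = 575.5192 mm/s


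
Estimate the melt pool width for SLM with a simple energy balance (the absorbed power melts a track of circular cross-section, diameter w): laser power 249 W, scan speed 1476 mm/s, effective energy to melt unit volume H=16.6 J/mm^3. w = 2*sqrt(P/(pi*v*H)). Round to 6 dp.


w = 2*sqrt(249/(pi*1476*16.6)) = 0.113752 mm


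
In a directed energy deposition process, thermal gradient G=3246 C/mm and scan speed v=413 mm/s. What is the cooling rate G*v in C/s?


CR = 3246 * 413 = 1340598 C/s


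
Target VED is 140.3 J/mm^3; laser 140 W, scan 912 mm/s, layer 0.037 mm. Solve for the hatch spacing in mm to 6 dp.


h = 140 / (140.3*912*0.037) = 0.029572 mm


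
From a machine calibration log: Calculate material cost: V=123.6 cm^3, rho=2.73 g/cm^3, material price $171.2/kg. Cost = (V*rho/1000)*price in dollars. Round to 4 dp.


Mass = 123.6*2.73/1000 = 0.337428 kg
Cost = 0.337428 * 171.2 = 57.7677 $


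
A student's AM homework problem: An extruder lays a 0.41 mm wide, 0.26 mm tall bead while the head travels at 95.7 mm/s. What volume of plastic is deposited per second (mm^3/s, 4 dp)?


Rate = 0.41 * 0.26 * 95.7 = 10.2016 mm^3/s


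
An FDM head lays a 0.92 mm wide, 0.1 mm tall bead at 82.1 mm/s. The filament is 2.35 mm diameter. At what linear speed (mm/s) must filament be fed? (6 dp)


Q = 0.92 * 0.1 * 82.1 = 7.5532 mm^3/s
A_fil = pi*(2.35/2)^2 = 4.33736136 mm^2
v_feed = 7.5532 / 4.33736136 = 1.741427 mm/s


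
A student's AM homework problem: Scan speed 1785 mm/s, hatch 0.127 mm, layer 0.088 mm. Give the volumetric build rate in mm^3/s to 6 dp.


Rate = 1785 * 0.127 * 0.088 = 19.94916 mm^3/s


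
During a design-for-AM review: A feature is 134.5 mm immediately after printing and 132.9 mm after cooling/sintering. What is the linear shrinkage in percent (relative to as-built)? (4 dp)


Shrinkage = ((134.5-132.9)/134.5)*100 = 1.1896 %
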